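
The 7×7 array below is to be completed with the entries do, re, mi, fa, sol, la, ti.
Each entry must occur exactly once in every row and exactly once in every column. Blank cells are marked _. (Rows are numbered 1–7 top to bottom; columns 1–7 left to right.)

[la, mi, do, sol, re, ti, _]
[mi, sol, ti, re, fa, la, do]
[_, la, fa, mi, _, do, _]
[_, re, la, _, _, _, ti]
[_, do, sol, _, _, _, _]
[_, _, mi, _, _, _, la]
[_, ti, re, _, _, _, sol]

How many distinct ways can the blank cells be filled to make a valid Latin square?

Row 1, column 7: eliminating its row and column leaves {fa}.
Row 3, column 1: eliminating its row and column leaves {re, sol, ti}.
Row 3, column 5: eliminating its row and column leaves {sol, ti}.
Row 3, column 7: eliminating its row and column leaves {re}.
Row 4, column 1: eliminating its row and column leaves {do, fa, sol}.
Row 4, column 4: eliminating its row and column leaves {do, fa}.
Row 4, column 5: eliminating its row and column leaves {do, mi, sol}.
Row 4, column 6: eliminating its row and column leaves {mi, fa, sol}.
Row 5, column 1: eliminating its row and column leaves {re, fa, ti}.
Row 5, column 4: eliminating its row and column leaves {fa, la, ti}.
Row 5, column 5: eliminating its row and column leaves {mi, la, ti}.
Row 5, column 6: eliminating its row and column leaves {re, mi, fa}.
Row 5, column 7: eliminating its row and column leaves {re, mi, fa}.
Row 6, column 1: eliminating its row and column leaves {do, re, fa, sol, ti}.
Row 6, column 2: eliminating its row and column leaves {fa}.
Row 6, column 4: eliminating its row and column leaves {do, fa, ti}.
Row 6, column 5: eliminating its row and column leaves {do, sol, ti}.
Row 6, column 6: eliminating its row and column leaves {re, fa, sol}.
Row 7, column 1: eliminating its row and column leaves {do, fa}.
Row 7, column 4: eliminating its row and column leaves {do, fa, la}.
Row 7, column 5: eliminating its row and column leaves {do, mi, la}.
Row 7, column 6: eliminating its row and column leaves {mi, fa}.
Enumerating the assignments across these blanks that avoid any row or column repeat gives 7 completions.

7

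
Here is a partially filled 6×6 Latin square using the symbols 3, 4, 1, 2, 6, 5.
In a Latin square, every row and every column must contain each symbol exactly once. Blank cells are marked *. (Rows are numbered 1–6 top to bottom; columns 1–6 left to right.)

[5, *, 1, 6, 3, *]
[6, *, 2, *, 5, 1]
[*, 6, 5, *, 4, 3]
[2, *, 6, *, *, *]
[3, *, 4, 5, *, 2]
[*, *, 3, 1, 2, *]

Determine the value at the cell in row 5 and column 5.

Row 1, column 6: row 1 has {3, 1, 6, 5} and column 6 has {3, 1, 2}, leaving only 4.
Row 1, column 2: row 1 has {3, 4, 1, 6, 5} and column 2 has {6}, leaving only 2.
Row 3, column 1: row 3 has {3, 4, 6, 5} and column 1 has {3, 2, 6, 5}, leaving only 1.
Row 3, column 4: row 3 has {3, 4, 1, 6, 5} and column 4 has {1, 6, 5}, leaving only 2.
Row 4, column 5: row 4 has {2, 6} and column 5 has {3, 4, 2, 5}, leaving only 1.
Row 5 already has {3, 4, 2, 5} and column 5 already has {3, 4, 1, 2, 5}, so row 5, column 5 must be 6.

6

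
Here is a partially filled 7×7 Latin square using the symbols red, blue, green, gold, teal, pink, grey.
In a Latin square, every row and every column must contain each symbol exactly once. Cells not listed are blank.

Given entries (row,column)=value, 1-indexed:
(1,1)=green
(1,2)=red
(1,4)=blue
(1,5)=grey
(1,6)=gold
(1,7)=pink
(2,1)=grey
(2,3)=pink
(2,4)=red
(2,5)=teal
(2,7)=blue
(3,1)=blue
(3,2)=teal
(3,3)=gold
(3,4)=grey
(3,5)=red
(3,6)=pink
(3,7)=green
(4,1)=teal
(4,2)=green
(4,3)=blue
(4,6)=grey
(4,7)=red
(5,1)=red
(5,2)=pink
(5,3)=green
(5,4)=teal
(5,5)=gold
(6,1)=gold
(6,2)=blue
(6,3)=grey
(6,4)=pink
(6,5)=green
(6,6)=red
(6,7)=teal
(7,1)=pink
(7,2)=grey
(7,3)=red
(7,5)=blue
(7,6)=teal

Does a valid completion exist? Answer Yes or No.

No row or column among the givens repeats a symbol, and propagating forced cells runs into no contradiction.
One valid completion exists (for instance, green red teal blue grey gold pink / grey gold pink red teal green blue / blue teal gold grey red pink green / teal green blue gold pink grey red / red pink green teal gold blue grey / gold blue grey pink green red teal / pink grey red green blue teal gold).

Yes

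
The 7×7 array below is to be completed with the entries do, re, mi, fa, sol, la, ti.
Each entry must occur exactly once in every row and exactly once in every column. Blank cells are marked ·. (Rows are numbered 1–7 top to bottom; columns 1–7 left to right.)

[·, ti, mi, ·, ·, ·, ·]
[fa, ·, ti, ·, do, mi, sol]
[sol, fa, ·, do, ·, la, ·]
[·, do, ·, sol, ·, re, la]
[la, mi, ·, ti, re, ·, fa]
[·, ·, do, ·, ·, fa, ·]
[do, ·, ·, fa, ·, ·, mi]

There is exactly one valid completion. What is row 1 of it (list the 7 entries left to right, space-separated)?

Row 1, column 1: row 1 has {mi, ti} and column 1 has {do, fa, sol, la}, leaving only re.
Row 1, column 4: row 1 has {re, mi, ti} and column 4 has {do, fa, sol, ti}, leaving only la.
Row 1, column 7: row 1 has {re, mi, la, ti} and column 7 has {mi, fa, sol, la}, leaving only do.
Row 1, column 6: row 1 has {do, re, mi, la, ti} and column 6 has {re, mi, fa, la}, leaving only sol.
Row 1, column 5: row 1 has {do, re, mi, sol, la, ti} and column 5 has {do, re}, leaving only fa.
So row 1 reads: re ti mi la fa sol do.

re ti mi la fa sol do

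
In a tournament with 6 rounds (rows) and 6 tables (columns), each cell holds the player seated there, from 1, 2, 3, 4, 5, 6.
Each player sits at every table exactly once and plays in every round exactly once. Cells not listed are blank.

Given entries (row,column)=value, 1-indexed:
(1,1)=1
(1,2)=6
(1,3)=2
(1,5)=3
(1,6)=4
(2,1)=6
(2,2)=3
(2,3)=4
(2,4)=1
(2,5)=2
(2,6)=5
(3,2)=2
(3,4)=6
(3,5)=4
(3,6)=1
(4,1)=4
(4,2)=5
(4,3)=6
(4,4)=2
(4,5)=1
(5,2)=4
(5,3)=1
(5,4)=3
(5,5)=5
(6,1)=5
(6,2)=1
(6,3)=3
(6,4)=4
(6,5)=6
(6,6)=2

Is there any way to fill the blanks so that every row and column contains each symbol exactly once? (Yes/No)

Yes

No round or table among the givens repeats a symbol, and propagating forced cells runs into no contradiction.
One valid completion exists (for instance, 1 6 2 5 3 4 / 6 3 4 1 2 5 / 3 2 5 6 4 1 / 4 5 6 2 1 3 / 2 4 1 3 5 6 / 5 1 3 4 6 2).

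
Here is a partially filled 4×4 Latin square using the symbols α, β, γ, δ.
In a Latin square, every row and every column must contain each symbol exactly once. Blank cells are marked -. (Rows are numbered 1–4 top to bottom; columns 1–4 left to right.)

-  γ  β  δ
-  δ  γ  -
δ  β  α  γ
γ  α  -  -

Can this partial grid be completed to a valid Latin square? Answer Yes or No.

No row or column among the givens repeats a symbol, and propagating forced cells runs into no contradiction.
One valid completion exists (for instance, α γ β δ / β δ γ α / δ β α γ / γ α δ β).

Yes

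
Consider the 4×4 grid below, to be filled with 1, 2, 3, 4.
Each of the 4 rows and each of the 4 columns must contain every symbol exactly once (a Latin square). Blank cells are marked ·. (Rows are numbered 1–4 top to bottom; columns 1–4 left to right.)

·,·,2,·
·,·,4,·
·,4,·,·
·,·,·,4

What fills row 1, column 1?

Row 1, column 1 is narrowed to {1, 3, 4}.
If it were 1, then row 1, column 4 would be left with no valid symbol.
If it were 3, then row 1, column 4 would be left with no valid symbol.
So row 1, column 1 must be 4.

4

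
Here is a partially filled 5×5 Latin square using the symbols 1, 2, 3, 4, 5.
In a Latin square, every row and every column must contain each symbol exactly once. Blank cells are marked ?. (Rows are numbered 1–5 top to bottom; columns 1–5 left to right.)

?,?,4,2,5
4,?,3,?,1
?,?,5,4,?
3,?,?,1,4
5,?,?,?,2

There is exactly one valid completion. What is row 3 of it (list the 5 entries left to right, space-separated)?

2 1 5 4 3

Row 3, column 5: row 3 has {4, 5} and column 5 has {1, 2, 4, 5}, leaving only 3.
Row 1, column 1: row 1 has {2, 4, 5} and column 1 has {3, 4, 5}, leaving only 1.
Row 3, column 1: row 3 has {3, 4, 5} and column 1 has {1, 3, 4, 5}, leaving only 2.
Row 3, column 2: row 3 has {2, 3, 4, 5} and column 2 has {}, leaving only 1.
So row 3 reads: 2 1 5 4 3.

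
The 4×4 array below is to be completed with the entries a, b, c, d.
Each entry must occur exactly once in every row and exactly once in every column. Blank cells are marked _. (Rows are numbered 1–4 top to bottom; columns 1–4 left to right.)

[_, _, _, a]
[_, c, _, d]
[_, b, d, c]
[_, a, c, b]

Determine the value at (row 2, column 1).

Row 1, column 2: row 1 has {a} and column 2 has {a, b, c}, leaving only d.
Row 1, column 3: row 1 has {a, d} and column 3 has {c, d}, leaving only b.
Row 1, column 1: row 1 has {a, b, d} and column 1 has {}, leaving only c.
Row 2, column 3: row 2 has {c, d} and column 3 has {b, c, d}, leaving only a.
Row 2 already has {a, c, d} and column 1 already has {c}, so row 2, column 1 must be b.

b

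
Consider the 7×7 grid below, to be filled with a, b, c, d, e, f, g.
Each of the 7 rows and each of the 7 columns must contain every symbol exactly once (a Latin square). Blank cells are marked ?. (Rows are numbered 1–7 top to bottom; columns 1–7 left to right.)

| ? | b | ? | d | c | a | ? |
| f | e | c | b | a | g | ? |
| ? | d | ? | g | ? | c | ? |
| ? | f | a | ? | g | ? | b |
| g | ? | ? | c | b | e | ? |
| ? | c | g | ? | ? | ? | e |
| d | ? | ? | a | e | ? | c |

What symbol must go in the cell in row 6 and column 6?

b

Row 1, column 1: row 1 has {a, b, c, d} and column 1 has {d, f, g}, leaving only e.
Row 1, column 3: row 1 has {a, b, c, d, e} and column 3 has {a, c, g}, leaving only f.
Row 1, column 7: row 1 has {a, b, c, d, e, f} and column 7 has {b, c, e}, leaving only g.
Row 2, column 7: row 2 has {a, b, c, e, f, g} and column 7 has {b, c, e, g}, leaving only d.
Row 3, column 5: row 3 has {c, d, g} and column 5 has {a, b, c, e, g}, leaving only f.
Row 3, column 7: row 3 has {c, d, f, g} and column 7 has {b, c, d, e, g}, leaving only a.
Row 3, column 1: row 3 has {a, c, d, f, g} and column 1 has {d, e, f, g}, leaving only b.
Row 3, column 3: row 3 has {a, b, c, d, f, g} and column 3 has {a, c, f, g}, leaving only e.
Row 4, column 1: row 4 has {a, b, f, g} and column 1 has {b, d, e, f, g}, leaving only c.
Row 4, column 4: row 4 has {a, b, c, f, g} and column 4 has {a, b, c, d, g}, leaving only e.
Row 4, column 6: row 4 has {a, b, c, e, f, g} and column 6 has {a, c, e, g}, leaving only d.
Row 5, column 2: row 5 has {b, c, e, g} and column 2 has {b, c, d, e, f}, leaving only a.
Row 5, column 3: row 5 has {a, b, c, e, g} and column 3 has {a, c, e, f, g}, leaving only d.
Row 5, column 7: row 5 has {a, b, c, d, e, g} and column 7 has {a, b, c, d, e, g}, leaving only f.
Row 6, column 1: row 6 has {c, e, g} and column 1 has {b, c, d, e, f, g}, leaving only a.
Row 6, column 4: row 6 has {a, c, e, g} and column 4 has {a, b, c, d, e, g}, leaving only f.
Row 6 already has {a, c, e, f, g} and column 6 already has {a, c, d, e, g}, so row 6, column 6 must be b.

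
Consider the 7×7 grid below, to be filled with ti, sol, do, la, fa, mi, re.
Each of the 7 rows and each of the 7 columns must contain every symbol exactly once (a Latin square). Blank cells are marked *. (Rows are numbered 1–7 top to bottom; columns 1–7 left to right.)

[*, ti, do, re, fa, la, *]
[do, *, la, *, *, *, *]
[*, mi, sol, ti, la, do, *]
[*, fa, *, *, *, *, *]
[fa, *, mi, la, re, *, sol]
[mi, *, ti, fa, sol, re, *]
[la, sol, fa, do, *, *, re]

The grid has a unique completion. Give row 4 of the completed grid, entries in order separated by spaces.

ti fa re mi do sol la

Row 4, column 3: row 4 has {fa} and column 3 has {ti, sol, do, la, fa, mi}, leaving only re.
Row 1, column 1: row 1 has {ti, do, la, fa, re} and column 1 has {do, la, fa, mi}, leaving only sol.
Row 4, column 1: row 4 has {fa, re} and column 1 has {sol, do, la, fa, mi}, leaving only ti.
Row 1, column 7: row 1 has {ti, sol, do, la, fa, re} and column 7 has {sol, re}, leaving only mi.
Row 2, column 2: row 2 has {do, la} and column 2 has {ti, sol, fa, mi}, leaving only re.
Row 3, column 1: row 3 has {ti, sol, do, la, mi} and column 1 has {ti, sol, do, la, fa, mi}, leaving only re.
Row 3, column 7: row 3 has {ti, sol, do, la, mi, re} and column 7 has {sol, mi, re}, leaving only fa.
Row 2, column 7: row 2 has {do, la, re} and column 7 has {sol, fa, mi, re}, leaving only ti.
Row 2, column 5: row 2 has {ti, do, la, re} and column 5 has {sol, la, fa, re}, leaving only mi.
Row 4, column 5: row 4 has {ti, fa, re} and column 5 has {sol, la, fa, mi, re}, leaving only do.
Row 4, column 7: row 4 has {ti, do, fa, re} and column 7 has {ti, sol, fa, mi, re}, leaving only la.
Row 2, column 4: row 2 has {ti, do, la, mi, re} and column 4 has {ti, do, la, fa, re}, leaving only sol.
Row 4, column 4: row 4 has {ti, do, la, fa, re} and column 4 has {ti, sol, do, la, fa, re}, leaving only mi.
Row 4, column 6: row 4 has {ti, do, la, fa, mi, re} and column 6 has {do, la, re}, leaving only sol.
So row 4 reads: ti fa re mi do sol la.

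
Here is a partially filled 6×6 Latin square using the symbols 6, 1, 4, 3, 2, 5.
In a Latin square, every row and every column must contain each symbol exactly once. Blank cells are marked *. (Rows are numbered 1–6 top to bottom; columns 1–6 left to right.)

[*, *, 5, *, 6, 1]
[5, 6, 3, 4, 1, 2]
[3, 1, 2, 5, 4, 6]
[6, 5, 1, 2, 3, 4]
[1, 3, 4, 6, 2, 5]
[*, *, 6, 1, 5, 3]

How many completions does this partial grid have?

2

Row 1, column 1: eliminating its row and column leaves {4, 2}.
Row 1, column 2: eliminating its row and column leaves {4, 2}.
Row 1, column 4: eliminating its row and column leaves {3}.
Row 6, column 1: eliminating its row and column leaves {4, 2}.
Row 6, column 2: eliminating its row and column leaves {4, 2}.
Enumerating the assignments across these blanks that avoid any row or column repeat gives 2 completions.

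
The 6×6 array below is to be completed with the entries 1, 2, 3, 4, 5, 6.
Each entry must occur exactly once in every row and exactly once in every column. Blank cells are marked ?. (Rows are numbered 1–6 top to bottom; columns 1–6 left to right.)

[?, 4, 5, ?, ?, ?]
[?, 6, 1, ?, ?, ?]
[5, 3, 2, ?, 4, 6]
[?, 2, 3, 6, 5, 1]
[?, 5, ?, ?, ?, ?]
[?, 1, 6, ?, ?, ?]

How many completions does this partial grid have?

Row 1, column 1: eliminating its row and column leaves {1, 2, 3, 6}.
Row 1, column 4: eliminating its row and column leaves {1, 2, 3}.
Row 1, column 5: eliminating its row and column leaves {1, 2, 3, 6}.
Row 1, column 6: eliminating its row and column leaves {2, 3}.
Row 2, column 1: eliminating its row and column leaves {2, 3, 4}.
Row 2, column 4: eliminating its row and column leaves {2, 3, 4, 5}.
Row 2, column 5: eliminating its row and column leaves {2, 3}.
Row 2, column 6: eliminating its row and column leaves {2, 3, 4, 5}.
Row 3, column 4: eliminating its row and column leaves {1}.
Row 4, column 1: eliminating its row and column leaves {4}.
Row 5, column 1: eliminating its row and column leaves {1, 2, 3, 4, 6}.
Row 5, column 3: eliminating its row and column leaves {4}.
Row 5, column 4: eliminating its row and column leaves {1, 2, 3, 4}.
Row 5, column 5: eliminating its row and column leaves {1, 2, 3, 6}.
Row 5, column 6: eliminating its row and column leaves {2, 3, 4}.
Row 6, column 1: eliminating its row and column leaves {2, 3, 4}.
Row 6, column 4: eliminating its row and column leaves {2, 3, 4, 5}.
Row 6, column 5: eliminating its row and column leaves {2, 3}.
Row 6, column 6: eliminating its row and column leaves {2, 3, 4, 5}.
Enumerating the assignments across these blanks that avoid any row or column repeat gives 16 completions.

16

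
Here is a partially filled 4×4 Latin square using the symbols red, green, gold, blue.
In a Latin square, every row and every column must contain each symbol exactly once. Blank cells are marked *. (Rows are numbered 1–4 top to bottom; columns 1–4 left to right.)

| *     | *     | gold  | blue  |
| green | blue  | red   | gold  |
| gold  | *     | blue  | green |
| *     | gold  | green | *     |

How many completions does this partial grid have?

1

Row 1, column 1: eliminating its row and column leaves {red}.
Row 1, column 2: eliminating its row and column leaves {red, green}.
Row 3, column 2: eliminating its row and column leaves {red}.
Row 4, column 1: eliminating its row and column leaves {red, blue}.
Row 4, column 4: eliminating its row and column leaves {red}.
Only one assignment across all blanks avoids any row or column repeat, giving 1 completion.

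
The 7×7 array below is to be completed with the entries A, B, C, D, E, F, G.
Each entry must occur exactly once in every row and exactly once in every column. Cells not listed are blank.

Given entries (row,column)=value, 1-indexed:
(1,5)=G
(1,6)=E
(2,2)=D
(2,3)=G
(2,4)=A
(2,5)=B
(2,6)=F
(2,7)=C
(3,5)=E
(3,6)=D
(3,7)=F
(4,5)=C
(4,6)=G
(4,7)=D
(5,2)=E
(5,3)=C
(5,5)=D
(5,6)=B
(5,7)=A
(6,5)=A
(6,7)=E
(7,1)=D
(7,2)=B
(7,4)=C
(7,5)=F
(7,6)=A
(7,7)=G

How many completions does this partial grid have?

Row 1, column 1: eliminating its row and column leaves {A, B, C, F}.
Row 1, column 2: eliminating its row and column leaves {A, C, F}.
Row 1, column 3: eliminating its row and column leaves {A, B, D, F}.
Row 1, column 4: eliminating its row and column leaves {B, D, F}.
Row 1, column 7: eliminating its row and column leaves {B}.
Row 2, column 1: eliminating its row and column leaves {E}.
Row 3, column 1: eliminating its row and column leaves {A, B, C, G}.
Row 3, column 2: eliminating its row and column leaves {A, C, G}.
Row 3, column 3: eliminating its row and column leaves {A, B}.
Row 3, column 4: eliminating its row and column leaves {B, G}.
Row 4, column 1: eliminating its row and column leaves {A, B, E, F}.
Row 4, column 2: eliminating its row and column leaves {A, F}.
Row 4, column 3: eliminating its row and column leaves {A, B, E, F}.
Row 4, column 4: eliminating its row and column leaves {B, E, F}.
Row 5, column 1: eliminating its row and column leaves {F, G}.
Row 5, column 4: eliminating its row and column leaves {F, G}.
Row 6, column 1: eliminating its row and column leaves {B, C, F, G}.
Row 6, column 2: eliminating its row and column leaves {C, F, G}.
Row 6, column 3: eliminating its row and column leaves {B, D, F}.
Row 6, column 4: eliminating its row and column leaves {B, D, F, G}.
Row 6, column 6: eliminating its row and column leaves {C}.
Row 7, column 3: eliminating its row and column leaves {E}.
Enumerating the assignments across these blanks that avoid any row or column repeat gives 8 completions.

8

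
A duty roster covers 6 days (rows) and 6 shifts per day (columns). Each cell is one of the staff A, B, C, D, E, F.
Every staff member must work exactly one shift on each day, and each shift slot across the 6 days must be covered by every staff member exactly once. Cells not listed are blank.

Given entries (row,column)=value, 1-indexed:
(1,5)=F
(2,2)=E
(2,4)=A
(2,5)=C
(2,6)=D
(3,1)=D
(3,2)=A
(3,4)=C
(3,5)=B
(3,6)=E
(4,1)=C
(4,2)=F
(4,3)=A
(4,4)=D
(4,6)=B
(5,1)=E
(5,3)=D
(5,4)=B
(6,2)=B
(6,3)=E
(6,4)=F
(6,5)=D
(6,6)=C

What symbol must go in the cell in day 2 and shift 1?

F

Day 1, shift 4: day 1 has {F} and shift 4 has {A, B, C, D, F}, leaving only E.
Day 1, shift 6: day 1 has {E, F} and shift 6 has {B, C, D, E}, leaving only A.
Day 1, shift 1: day 1 has {A, E, F} and shift 1 has {C, D, E}, leaving only B.
Day 2 already has {A, C, D, E} and shift 1 already has {B, C, D, E}, so day 2, shift 1 must be F.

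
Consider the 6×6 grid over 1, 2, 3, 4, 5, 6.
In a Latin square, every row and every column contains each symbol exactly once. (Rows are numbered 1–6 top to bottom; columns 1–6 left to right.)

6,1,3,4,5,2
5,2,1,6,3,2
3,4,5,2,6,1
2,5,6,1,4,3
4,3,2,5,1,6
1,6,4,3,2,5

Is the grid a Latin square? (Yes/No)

No

Row 2 contains 2 twice (at columns 2 and 6), so it is not a permutation.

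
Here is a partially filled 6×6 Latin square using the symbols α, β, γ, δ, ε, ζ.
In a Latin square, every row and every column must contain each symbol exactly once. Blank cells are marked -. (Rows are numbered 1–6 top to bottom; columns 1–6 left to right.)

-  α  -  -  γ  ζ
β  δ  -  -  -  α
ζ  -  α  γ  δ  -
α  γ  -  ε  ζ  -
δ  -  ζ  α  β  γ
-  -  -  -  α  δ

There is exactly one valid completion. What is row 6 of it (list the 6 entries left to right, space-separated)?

Row 1, column 1: row 1 has {α, γ, ζ} and column 1 has {α, β, δ, ζ}, leaving only ε.
Row 6, column 1: row 6 has {α, δ} and column 1 has {α, β, δ, ε, ζ}, leaving only γ.
Row 2, column 4: row 2 has {α, β, δ} and column 4 has {α, γ, ε}, leaving only ζ.
Row 6, column 4: row 6 has {α, γ, δ} and column 4 has {α, γ, ε, ζ}, leaving only β.
Row 6, column 3: row 6 has {α, β, γ, δ} and column 3 has {α, ζ}, leaving only ε.
Row 6, column 2: row 6 has {α, β, γ, δ, ε} and column 2 has {α, γ, δ}, leaving only ζ.
So row 6 reads: γ ζ ε β α δ.

γ ζ ε β α δ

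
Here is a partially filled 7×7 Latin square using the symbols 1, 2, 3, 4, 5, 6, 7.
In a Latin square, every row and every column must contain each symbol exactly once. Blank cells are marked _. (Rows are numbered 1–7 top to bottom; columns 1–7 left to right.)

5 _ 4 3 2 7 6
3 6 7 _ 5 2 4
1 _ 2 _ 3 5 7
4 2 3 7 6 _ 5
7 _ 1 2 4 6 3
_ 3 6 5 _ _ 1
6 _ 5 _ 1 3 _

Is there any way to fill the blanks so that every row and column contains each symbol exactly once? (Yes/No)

Yes

No row or column among the givens repeats a symbol, and propagating forced cells runs into no contradiction.
One valid completion exists (for instance, 5 1 4 3 2 7 6 / 3 6 7 1 5 2 4 / 1 4 2 6 3 5 7 / 4 2 3 7 6 1 5 / 7 5 1 2 4 6 3 / 2 3 6 5 7 4 1 / 6 7 5 4 1 3 2).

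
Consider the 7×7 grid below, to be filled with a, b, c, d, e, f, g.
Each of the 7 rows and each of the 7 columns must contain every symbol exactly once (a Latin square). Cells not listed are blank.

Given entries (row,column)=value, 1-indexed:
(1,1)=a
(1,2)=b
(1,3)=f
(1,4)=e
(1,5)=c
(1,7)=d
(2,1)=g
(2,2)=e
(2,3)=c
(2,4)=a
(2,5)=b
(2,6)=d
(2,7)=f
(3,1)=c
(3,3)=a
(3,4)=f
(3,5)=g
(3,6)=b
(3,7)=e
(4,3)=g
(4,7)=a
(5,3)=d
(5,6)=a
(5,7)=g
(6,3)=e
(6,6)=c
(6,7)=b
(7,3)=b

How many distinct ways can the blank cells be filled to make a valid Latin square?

Row 1, column 6: eliminating its row and column leaves {g}.
Row 3, column 2: eliminating its row and column leaves {d}.
Row 4, column 1: eliminating its row and column leaves {b, d, e, f}.
Row 4, column 2: eliminating its row and column leaves {c, d, f}.
Row 4, column 4: eliminating its row and column leaves {b, c, d}.
Row 4, column 5: eliminating its row and column leaves {d, e, f}.
Row 4, column 6: eliminating its row and column leaves {e, f}.
Row 5, column 1: eliminating its row and column leaves {b, e, f}.
Row 5, column 2: eliminating its row and column leaves {c, f}.
Row 5, column 4: eliminating its row and column leaves {b, c}.
Row 5, column 5: eliminating its row and column leaves {e, f}.
Row 6, column 1: eliminating its row and column leaves {d, f}.
Row 6, column 2: eliminating its row and column leaves {a, d, f, g}.
Row 6, column 4: eliminating its row and column leaves {d, g}.
Row 6, column 5: eliminating its row and column leaves {a, d, f}.
Row 7, column 1: eliminating its row and column leaves {d, e, f}.
Row 7, column 2: eliminating its row and column leaves {a, c, d, f, g}.
Row 7, column 4: eliminating its row and column leaves {c, d, g}.
Row 7, column 5: eliminating its row and column leaves {a, d, e, f}.
Row 7, column 6: eliminating its row and column leaves {e, f, g}.
Row 7, column 7: eliminating its row and column leaves {c}.
Enumerating the assignments across these blanks that avoid any row or column repeat gives 7 completions.

7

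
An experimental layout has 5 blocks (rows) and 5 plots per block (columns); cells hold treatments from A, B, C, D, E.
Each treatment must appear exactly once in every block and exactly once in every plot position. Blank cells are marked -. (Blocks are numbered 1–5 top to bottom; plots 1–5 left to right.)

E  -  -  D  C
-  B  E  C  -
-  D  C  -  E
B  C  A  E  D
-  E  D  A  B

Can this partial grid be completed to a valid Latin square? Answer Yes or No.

No block or plot among the givens repeats a symbol, and propagating forced cells runs into no contradiction.
One valid completion exists (for instance, E A B D C / D B E C A / A D C B E / B C A E D / C E D A B).

Yes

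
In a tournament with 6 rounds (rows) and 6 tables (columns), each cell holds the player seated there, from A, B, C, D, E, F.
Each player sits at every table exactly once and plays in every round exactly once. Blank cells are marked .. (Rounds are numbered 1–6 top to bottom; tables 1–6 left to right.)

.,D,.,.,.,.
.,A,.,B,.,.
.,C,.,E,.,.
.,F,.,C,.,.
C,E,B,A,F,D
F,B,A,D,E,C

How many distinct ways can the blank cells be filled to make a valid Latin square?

Round 1, table 1: eliminating its round and table leaves {A, B, E}.
Round 1, table 3: eliminating its round and table leaves {C, E, F}.
Round 1, table 4: eliminating its round and table leaves {F}.
Round 1, table 5: eliminating its round and table leaves {A, B, C}.
Round 1, table 6: eliminating its round and table leaves {A, B, E, F}.
Round 2, table 1: eliminating its round and table leaves {D, E}.
Round 2, table 3: eliminating its round and table leaves {C, D, E, F}.
Round 2, table 5: eliminating its round and table leaves {C, D}.
Round 2, table 6: eliminating its round and table leaves {E, F}.
Round 3, table 1: eliminating its round and table leaves {A, B, D}.
Round 3, table 3: eliminating its round and table leaves {D, F}.
Round 3, table 5: eliminating its round and table leaves {A, B, D}.
Round 3, table 6: eliminating its round and table leaves {A, B, F}.
Round 4, table 1: eliminating its round and table leaves {A, B, D, E}.
Round 4, table 3: eliminating its round and table leaves {D, E}.
Round 4, table 5: eliminating its round and table leaves {A, B, D}.
Round 4, table 6: eliminating its round and table leaves {A, B, E}.
Enumerating the assignments across these blanks that avoid any round or table repeat gives 12 completions.

12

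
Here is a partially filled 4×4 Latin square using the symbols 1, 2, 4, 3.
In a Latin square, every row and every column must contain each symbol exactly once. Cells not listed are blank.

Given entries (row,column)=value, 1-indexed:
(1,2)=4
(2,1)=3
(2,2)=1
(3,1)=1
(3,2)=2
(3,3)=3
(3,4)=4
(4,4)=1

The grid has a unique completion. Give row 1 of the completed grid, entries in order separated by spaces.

Row 1, column 1: row 1 has {4} and column 1 has {1, 3}, leaving only 2.
Row 1, column 3: row 1 has {2, 4} and column 3 has {3}, leaving only 1.
Row 1, column 4: row 1 has {1, 2, 4} and column 4 has {1, 4}, leaving only 3.
So row 1 reads: 2 4 1 3.

2 4 1 3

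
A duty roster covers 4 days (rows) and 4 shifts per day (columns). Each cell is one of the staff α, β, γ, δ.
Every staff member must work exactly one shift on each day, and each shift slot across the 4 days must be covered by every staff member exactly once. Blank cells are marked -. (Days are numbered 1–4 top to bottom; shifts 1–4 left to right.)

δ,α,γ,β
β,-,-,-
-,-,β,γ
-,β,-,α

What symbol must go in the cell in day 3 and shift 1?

α

Day 3 already has {β, γ} and shift 1 already has {β, δ}, so day 3, shift 1 must be α.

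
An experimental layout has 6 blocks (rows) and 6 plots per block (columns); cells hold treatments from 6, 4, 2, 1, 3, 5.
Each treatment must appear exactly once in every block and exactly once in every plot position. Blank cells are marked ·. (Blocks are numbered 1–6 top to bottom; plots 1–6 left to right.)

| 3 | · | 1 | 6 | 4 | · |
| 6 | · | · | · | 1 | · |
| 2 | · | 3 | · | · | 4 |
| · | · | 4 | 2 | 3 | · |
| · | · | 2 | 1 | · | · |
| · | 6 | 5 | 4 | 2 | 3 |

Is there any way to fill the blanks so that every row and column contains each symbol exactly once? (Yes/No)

Block 2, plot 3: block 2 together with plot 3 already contain {6, 4, 2, 1, 3, 5} — every symbol — so nothing can go there. The grid has no valid completion.

No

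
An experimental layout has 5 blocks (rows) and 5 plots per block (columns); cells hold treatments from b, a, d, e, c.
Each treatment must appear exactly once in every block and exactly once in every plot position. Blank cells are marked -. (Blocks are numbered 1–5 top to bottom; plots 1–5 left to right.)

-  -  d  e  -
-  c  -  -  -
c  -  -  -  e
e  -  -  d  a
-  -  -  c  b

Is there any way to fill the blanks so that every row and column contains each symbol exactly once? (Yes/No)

Yes

No block or plot among the givens repeats a symbol, and propagating forced cells runs into no contradiction.
One valid completion exists (for instance, b a d e c / a c e b d / c d b a e / e b c d a / d e a c b).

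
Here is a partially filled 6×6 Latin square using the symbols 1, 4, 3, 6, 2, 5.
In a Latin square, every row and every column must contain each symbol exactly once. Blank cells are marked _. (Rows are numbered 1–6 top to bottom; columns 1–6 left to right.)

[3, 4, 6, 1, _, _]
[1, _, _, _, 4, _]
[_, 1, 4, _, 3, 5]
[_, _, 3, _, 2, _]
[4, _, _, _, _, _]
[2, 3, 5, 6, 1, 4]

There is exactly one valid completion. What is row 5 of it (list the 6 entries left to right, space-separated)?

Row 1, column 5: row 1 has {1, 4, 3, 6} and column 5 has {1, 4, 3, 2}, leaving only 5.
Row 5, column 5: row 5 has {4} and column 5 has {1, 4, 3, 2, 5}, leaving only 6.
Row 1, column 6: row 1 has {1, 4, 3, 6, 5} and column 6 has {4, 5}, leaving only 2.
Row 2, column 3: row 2 has {1, 4} and column 3 has {4, 3, 6, 5}, leaving only 2.
Row 5, column 3: row 5 has {4, 6} and column 3 has {4, 3, 6, 2, 5}, leaving only 1.
Row 5, column 6: row 5 has {1, 4, 6} and column 6 has {4, 2, 5}, leaving only 3.
Row 2, column 6: row 2 has {1, 4, 2} and column 6 has {4, 3, 2, 5}, leaving only 6.
Row 2, column 2: row 2 has {1, 4, 6, 2} and column 2 has {1, 4, 3}, leaving only 5.
Row 5, column 2: row 5 has {1, 4, 3, 6} and column 2 has {1, 4, 3, 5}, leaving only 2.
Row 5, column 4: row 5 has {1, 4, 3, 6, 2} and column 4 has {1, 6}, leaving only 5.
So row 5 reads: 4 2 1 5 6 3.

4 2 1 5 6 3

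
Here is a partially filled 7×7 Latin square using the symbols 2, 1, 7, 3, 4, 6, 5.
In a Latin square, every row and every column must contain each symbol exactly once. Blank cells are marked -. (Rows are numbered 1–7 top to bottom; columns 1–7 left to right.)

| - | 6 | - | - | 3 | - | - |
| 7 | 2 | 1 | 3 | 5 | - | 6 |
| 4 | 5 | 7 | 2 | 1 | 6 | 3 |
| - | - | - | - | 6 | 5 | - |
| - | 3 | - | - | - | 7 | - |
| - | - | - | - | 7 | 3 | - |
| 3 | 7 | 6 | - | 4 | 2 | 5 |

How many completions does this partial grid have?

Row 1, column 1: eliminating its row and column leaves {2, 1, 5}.
Row 1, column 3: eliminating its row and column leaves {2, 4, 5}.
Row 1, column 4: eliminating its row and column leaves {1, 7, 4, 5}.
Row 1, column 6: eliminating its row and column leaves {1, 4}.
Row 1, column 7: eliminating its row and column leaves {2, 1, 7, 4}.
Row 2, column 6: eliminating its row and column leaves {4}.
Row 4, column 1: eliminating its row and column leaves {2, 1}.
Row 4, column 2: eliminating its row and column leaves {1, 4}.
Row 4, column 3: eliminating its row and column leaves {2, 3, 4}.
Row 4, column 4: eliminating its row and column leaves {1, 7, 4}.
Row 4, column 7: eliminating its row and column leaves {2, 1, 7, 4}.
Row 5, column 1: eliminating its row and column leaves {2, 1, 6, 5}.
Row 5, column 3: eliminating its row and column leaves {2, 4, 5}.
Row 5, column 4: eliminating its row and column leaves {1, 4, 6, 5}.
Row 5, column 5: eliminating its row and column leaves {2}.
Row 5, column 7: eliminating its row and column leaves {2, 1, 4}.
Row 6, column 1: eliminating its row and column leaves {2, 1, 6, 5}.
Row 6, column 2: eliminating its row and column leaves {1, 4}.
Row 6, column 3: eliminating its row and column leaves {2, 4, 5}.
Row 6, column 4: eliminating its row and column leaves {1, 4, 6, 5}.
Row 6, column 7: eliminating its row and column leaves {2, 1, 4}.
Row 7, column 4: eliminating its row and column leaves {1}.
Enumerating the assignments across these blanks that avoid any row or column repeat gives 8 completions.

8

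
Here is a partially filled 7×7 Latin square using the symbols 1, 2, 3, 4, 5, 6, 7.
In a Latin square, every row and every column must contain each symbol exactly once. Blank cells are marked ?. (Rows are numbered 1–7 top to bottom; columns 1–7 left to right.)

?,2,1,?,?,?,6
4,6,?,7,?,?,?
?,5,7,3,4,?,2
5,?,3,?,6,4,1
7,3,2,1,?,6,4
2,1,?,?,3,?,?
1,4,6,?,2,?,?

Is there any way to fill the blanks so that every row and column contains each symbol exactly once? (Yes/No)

Yes

No row or column among the givens repeats a symbol, and propagating forced cells runs into no contradiction.
One valid completion exists (for instance, 3 2 1 4 7 5 6 / 4 6 5 7 1 2 3 / 6 5 7 3 4 1 2 / 5 7 3 2 6 4 1 / 7 3 2 1 5 6 4 / 2 1 4 6 3 7 5 / 1 4 6 5 2 3 7).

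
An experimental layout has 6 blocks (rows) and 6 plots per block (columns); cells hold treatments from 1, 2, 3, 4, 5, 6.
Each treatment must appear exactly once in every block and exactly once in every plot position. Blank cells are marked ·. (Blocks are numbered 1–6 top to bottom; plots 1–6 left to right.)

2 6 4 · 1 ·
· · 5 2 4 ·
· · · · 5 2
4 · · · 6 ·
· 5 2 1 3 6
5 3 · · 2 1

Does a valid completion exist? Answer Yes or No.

Block 5, plot 1: block 5 together with plot 1 already contain {1, 2, 3, 4, 5, 6} — every symbol — so nothing can go there. The grid has no valid completion.

No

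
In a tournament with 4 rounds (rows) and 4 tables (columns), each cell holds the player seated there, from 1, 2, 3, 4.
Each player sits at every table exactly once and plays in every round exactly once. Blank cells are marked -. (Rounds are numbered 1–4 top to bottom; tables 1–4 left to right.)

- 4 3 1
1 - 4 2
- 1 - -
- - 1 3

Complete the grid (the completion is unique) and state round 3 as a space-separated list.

3 1 2 4

Round 3, table 3: round 3 has {1} and table 3 has {1, 3, 4}, leaving only 2.
Round 3, table 4: round 3 has {1, 2} and table 4 has {1, 2, 3}, leaving only 4.
Round 3, table 1: round 3 has {1, 2, 4} and table 1 has {1}, leaving only 3.
So round 3 reads: 3 1 2 4.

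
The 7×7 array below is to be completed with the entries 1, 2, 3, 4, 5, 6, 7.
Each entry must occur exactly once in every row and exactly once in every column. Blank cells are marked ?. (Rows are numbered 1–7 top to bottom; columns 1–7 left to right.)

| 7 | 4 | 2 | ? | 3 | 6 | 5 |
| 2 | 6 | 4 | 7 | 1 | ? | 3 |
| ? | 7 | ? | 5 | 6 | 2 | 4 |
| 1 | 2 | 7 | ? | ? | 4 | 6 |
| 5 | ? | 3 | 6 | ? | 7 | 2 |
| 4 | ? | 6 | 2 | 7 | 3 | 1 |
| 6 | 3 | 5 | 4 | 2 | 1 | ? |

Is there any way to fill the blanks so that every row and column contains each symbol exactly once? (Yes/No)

Yes

No row or column among the givens repeats a symbol, and propagating forced cells runs into no contradiction.
One valid completion exists (for instance, 7 4 2 1 3 6 5 / 2 6 4 7 1 5 3 / 3 7 1 5 6 2 4 / 1 2 7 3 5 4 6 / 5 1 3 6 4 7 2 / 4 5 6 2 7 3 1 / 6 3 5 4 2 1 7).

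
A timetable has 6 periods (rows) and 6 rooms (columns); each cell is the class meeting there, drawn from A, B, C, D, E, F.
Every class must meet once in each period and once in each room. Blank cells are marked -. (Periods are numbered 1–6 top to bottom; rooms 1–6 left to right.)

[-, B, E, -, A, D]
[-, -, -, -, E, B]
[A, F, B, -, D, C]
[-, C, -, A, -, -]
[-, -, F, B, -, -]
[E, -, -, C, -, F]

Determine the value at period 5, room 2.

Period 1, room 4: period 1 has {A, B, D, E} and room 4 has {A, B, C}, leaving only F.
Period 1, room 1: period 1 has {A, B, D, E, F} and room 1 has {A, E}, leaving only C.
Period 2, room 4: period 2 has {B, E} and room 4 has {A, B, C, F}, leaving only D.
Period 2, room 1: period 2 has {B, D, E} and room 1 has {A, C, E}, leaving only F.
Period 2, room 2: period 2 has {B, D, E, F} and room 2 has {B, C, F}, leaving only A.
Period 2, room 3: period 2 has {A, B, D, E, F} and room 3 has {B, E, F}, leaving only C.
Period 3, room 4: period 3 has {A, B, C, D, F} and room 4 has {A, B, C, D, F}, leaving only E.
Period 4, room 3: period 4 has {A, C} and room 3 has {B, C, E, F}, leaving only D.
Period 4, room 1: period 4 has {A, C, D} and room 1 has {A, C, E, F}, leaving only B.
Period 4, room 5: period 4 has {A, B, C, D} and room 5 has {A, D, E}, leaving only F.
Period 4, room 6: period 4 has {A, B, C, D, F} and room 6 has {B, C, D, F}, leaving only E.
Period 5, room 1: period 5 has {B, F} and room 1 has {A, B, C, E, F}, leaving only D.
Period 5 already has {B, D, F} and room 2 already has {A, B, C, F}, so period 5, room 2 must be E.

E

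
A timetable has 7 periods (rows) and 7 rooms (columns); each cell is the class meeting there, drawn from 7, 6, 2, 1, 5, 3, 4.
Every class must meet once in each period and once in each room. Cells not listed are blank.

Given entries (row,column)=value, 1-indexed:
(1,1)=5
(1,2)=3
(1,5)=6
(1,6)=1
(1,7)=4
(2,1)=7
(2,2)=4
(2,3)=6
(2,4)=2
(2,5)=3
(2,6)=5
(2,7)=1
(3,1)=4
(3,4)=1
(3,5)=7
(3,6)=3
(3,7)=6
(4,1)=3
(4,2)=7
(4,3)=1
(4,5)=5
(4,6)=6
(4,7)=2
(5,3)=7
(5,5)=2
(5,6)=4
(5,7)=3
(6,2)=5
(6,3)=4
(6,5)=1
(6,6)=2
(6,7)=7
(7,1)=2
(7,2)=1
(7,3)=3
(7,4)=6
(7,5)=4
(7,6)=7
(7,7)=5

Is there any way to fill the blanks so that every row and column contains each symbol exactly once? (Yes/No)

Yes

No period or room among the givens repeats a symbol, and propagating forced cells runs into no contradiction.
One valid completion exists (for instance, 5 3 2 7 6 1 4 / 7 4 6 2 3 5 1 / 4 2 5 1 7 3 6 / 3 7 1 4 5 6 2 / 1 6 7 5 2 4 3 / 6 5 4 3 1 2 7 / 2 1 3 6 4 7 5).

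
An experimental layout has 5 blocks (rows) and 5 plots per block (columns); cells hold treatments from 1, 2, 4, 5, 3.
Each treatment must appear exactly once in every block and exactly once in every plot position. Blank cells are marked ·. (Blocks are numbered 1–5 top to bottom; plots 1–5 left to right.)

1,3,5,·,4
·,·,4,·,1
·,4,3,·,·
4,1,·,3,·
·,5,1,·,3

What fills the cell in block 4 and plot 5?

Block 1, plot 4: block 1 has {1, 4, 5, 3} and plot 4 has {3}, leaving only 2.
Block 2, plot 2: block 2 has {1, 4} and plot 2 has {1, 4, 5, 3}, leaving only 2.
Block 2, plot 4: block 2 has {1, 2, 4} and plot 4 has {2, 3}, leaving only 5.
Block 2, plot 1: block 2 has {1, 2, 4, 5} and plot 1 has {1, 4}, leaving only 3.
Block 3, plot 4: block 3 has {4, 3} and plot 4 has {2, 5, 3}, leaving only 1.
Block 4, plot 3: block 4 has {1, 4, 3} and plot 3 has {1, 4, 5, 3}, leaving only 2.
Block 4 already has {1, 2, 4, 3} and plot 5 already has {1, 4, 3}, so block 4, plot 5 must be 5.

5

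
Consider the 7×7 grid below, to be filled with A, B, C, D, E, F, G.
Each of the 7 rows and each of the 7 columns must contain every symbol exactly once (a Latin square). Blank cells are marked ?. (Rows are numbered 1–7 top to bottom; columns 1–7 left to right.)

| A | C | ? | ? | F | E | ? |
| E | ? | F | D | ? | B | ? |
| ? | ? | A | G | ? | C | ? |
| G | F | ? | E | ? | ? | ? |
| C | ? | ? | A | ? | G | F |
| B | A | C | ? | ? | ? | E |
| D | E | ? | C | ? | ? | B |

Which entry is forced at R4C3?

B

Row 1, column 4: row 1 has {A, C, E, F} and column 4 has {A, C, D, E, G}, leaving only B.
Row 2, column 2: row 2 has {B, D, E, F} and column 2 has {A, C, E, F}, leaving only G.
Row 3, column 1: row 3 has {A, C, G} and column 1 has {A, B, C, D, E, G}, leaving only F.
Row 3, column 7: row 3 has {A, C, F, G} and column 7 has {B, E, F}, leaving only D.
Row 1, column 7: row 1 has {A, B, C, E, F} and column 7 has {B, D, E, F}, leaving only G.
Row 1, column 3: row 1 has {A, B, C, E, F, G} and column 3 has {A, C, F}, leaving only D.
Row 4 already has {E, F, G} and column 3 already has {A, C, D, F}, so row 4, column 3 must be B.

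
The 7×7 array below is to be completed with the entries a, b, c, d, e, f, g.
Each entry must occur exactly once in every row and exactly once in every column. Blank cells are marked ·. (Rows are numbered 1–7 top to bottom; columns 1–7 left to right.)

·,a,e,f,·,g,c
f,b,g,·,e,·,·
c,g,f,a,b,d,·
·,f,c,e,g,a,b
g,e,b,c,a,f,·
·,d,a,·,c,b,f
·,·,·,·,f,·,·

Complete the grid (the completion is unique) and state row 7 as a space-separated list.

Row 7, column 2: row 7 has {f} and column 2 has {a, b, d, e, f, g}, leaving only c.
Row 7, column 3: row 7 has {c, f} and column 3 has {a, b, c, e, f, g}, leaving only d.
Row 7, column 6: row 7 has {c, d, f} and column 6 has {a, b, d, f, g}, leaving only e.
Row 1, column 5: row 1 has {a, c, e, f, g} and column 5 has {a, b, c, e, f, g}, leaving only d.
Row 1, column 1: row 1 has {a, c, d, e, f, g} and column 1 has {c, f, g}, leaving only b.
Row 7, column 1: row 7 has {c, d, e, f} and column 1 has {b, c, f, g}, leaving only a.
Row 7, column 7: row 7 has {a, c, d, e, f} and column 7 has {b, c, f}, leaving only g.
Row 7, column 4: row 7 has {a, c, d, e, f, g} and column 4 has {a, c, e, f}, leaving only b.
So row 7 reads: a c d b f e g.

a c d b f e g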